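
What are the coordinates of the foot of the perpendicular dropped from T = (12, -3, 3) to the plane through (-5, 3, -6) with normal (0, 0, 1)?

(12, -3, -6)

n = (0, 0, 1), |n|² = 1, and n·T − (-6) = 9.
t = 9/1 = 9, so the foot is T − t·n = (12, -3, 3) − 9·(0, 0, 1) = (12, -3, -6).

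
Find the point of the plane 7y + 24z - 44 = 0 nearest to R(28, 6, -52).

The perpendicular from R has direction n = (0, 7, 24): r = (28, 6, -52) + t(0, 7, 24).
Substitute into the plane: n·(R + tn) = 44 gives -1206 + 625t = 44, so t = 2.
Foot = (28, 6, -52) + 2·(0, 7, 24) = (28, 20, -4).

(28, 20, -4)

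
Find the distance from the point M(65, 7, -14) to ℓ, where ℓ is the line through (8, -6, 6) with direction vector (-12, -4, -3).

Direction vector d = (-12, -4, -3).
AP = (57, 13, -20); AP·d = -676, |AP|² = 3818, |d|² = 169.
distance² = |AP|² − (AP·d)²/|d|² = 3818 − 456976/169 = 1114, so the distance is √1114.

√1114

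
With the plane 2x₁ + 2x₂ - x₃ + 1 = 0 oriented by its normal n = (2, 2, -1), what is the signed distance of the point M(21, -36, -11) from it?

n·M − (-1) = -18.
|n| = 3, so the signed distance is -18/3 = -6.

-6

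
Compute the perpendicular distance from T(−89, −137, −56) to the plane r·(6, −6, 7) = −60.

d = |6·(-89) + (-6)·(-137) + 7·(-56) − (-60)| / √(36 + 36 + 49) = |-44| / 11 = 4.

4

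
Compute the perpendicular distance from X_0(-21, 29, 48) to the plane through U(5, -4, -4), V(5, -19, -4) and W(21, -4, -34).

26/17

UV = (0, -15, 0) and UW = (16, 0, -30), so a normal is n = UV × UW = (450, 0, 240).
Then n·(-21, 29, 48) - 1290 = 780.
|n| = √(202500 + 0 + 57600) = 510, so the distance is |780|/510 = 26/17.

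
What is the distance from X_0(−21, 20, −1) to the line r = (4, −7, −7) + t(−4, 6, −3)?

3√46

Direction vector d = (−4, 6, −3).
AP = (−25, 27, 6), and AP × d = (−117, −99, −42).
|AP × d|² = 25254 and |d|² = 61, so the distance is √(25254/61) = √414 = 3√46.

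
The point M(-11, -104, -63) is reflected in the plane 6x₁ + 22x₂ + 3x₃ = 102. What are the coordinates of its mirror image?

(49, 116, -33)

n = (6, 22, 3), |n|² = 529, n·M − 102 = -2645, so t = -2645/529 = -5.
Foot F = M − (-5)·n = (19, 6, -48); the reflection is 2F − M = (49, 116, -33).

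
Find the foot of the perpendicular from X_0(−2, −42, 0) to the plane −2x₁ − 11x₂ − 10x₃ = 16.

(2, -20, 20)

The perpendicular from X_0 has direction n = (−2, −11, −10): r = (−2, −42, 0) + μ(−2, −11, −10).
Substitute into the plane: n·(X_0 + μn) = 16 gives 466 + 225μ = 16, so μ = -2.
Foot = (−2, −42, 0) + (-2)·(−2, −11, −10) = (2, −20, 20).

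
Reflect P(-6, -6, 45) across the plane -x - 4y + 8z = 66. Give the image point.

n = (-1, -4, 8), |n|² = 81, n·P − 66 = 324, so t = 324/81 = 4.
Foot F = P − 4·n = (-2, 10, 13); the reflection is 2F − P = (2, 26, -19).

(2, 26, -19)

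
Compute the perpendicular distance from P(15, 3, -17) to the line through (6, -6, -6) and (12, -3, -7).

A direction vector is d = (6, 3, -1).
AP = (9, 9, -11), and AP × d = (24, -57, -27).
|AP × d|² = 4554 and |d|² = 46, so the distance is √(4554/46) = √99 = 3√11.

3√11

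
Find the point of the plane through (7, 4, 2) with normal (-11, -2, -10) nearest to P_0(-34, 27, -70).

(21, 37, -20)

n = (-11, -2, -10), |n|² = 225, and n·P_0 − (-105) = 1125.
t = 1125/225 = 5, so the foot is P_0 − t·n = (-34, 27, -70) − 5·(-11, -2, -10) = (21, 37, -20).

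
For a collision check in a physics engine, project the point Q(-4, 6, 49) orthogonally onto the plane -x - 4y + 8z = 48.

(0, 22, 17)

The perpendicular from Q has direction n = (-1, -4, 8): r = (-4, 6, 49) + λ(-1, -4, 8).
Substitute into the plane: n·(Q + λn) = 48 gives 372 + 81λ = 48, so λ = -4.
Foot = (-4, 6, 49) + (-4)·(-1, -4, 8) = (0, 22, 17).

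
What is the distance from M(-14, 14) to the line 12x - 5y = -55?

183/13

The normal to the line is n = (12, -5) with |n| = 13.
|n·M − (-55)| = |-238 − (-55)| = 183, so the distance is 183/13.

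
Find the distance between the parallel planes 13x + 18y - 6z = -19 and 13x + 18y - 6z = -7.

With common normal n = (13, 18, -6) (|n| = 23), the distance is |(-19) − (-7)|/|n| = 12/23.

12/23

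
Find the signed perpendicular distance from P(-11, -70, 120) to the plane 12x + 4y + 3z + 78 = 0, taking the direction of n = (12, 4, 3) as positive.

2

n·P − (-78) = 26.
|n| = 13, so the signed distance is 26/13 = 2.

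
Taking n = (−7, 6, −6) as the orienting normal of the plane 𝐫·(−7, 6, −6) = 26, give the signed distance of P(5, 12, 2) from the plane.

n·P − 26 = -1.
|n| = 11, so the signed distance is -1/11.

-1/11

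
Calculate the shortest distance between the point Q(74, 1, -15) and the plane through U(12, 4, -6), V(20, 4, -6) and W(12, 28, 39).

UV = (8, 0, 0) and UW = (0, 24, 45), so a normal is n = UV × UW = (0, -360, 192).
n = (0, -360, 192); n·P − (-2592) = -648; |n| = 408; distance = 648/408 = 27/17.

27/17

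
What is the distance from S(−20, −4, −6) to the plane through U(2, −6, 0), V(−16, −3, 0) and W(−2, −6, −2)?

2/√41

UV = (−18, 3, 0) and UW = (−4, 0, −2), so a normal is n = UV × UW = (−6, −36, 12).
Then n·(−20, −4, −6) − 204 = −12.
|n| = √(36 + 1296 + 144) = 6√41, so the distance is |-12|/(6√41) = 2/√41.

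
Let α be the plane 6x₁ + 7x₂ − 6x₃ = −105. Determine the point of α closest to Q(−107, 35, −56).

(-1201/11, 357/11, -592/11)

The perpendicular from Q has direction n = (6, 7, −6): r = (−107, 35, −56) + t(6, 7, −6).
Substitute into the plane: n·(Q + tn) = -105 gives -61 + 121t = -105, so t = -4/11.
Foot = (−107, 35, −56) + (-4/11)·(6, 7, −6) = (−1201/11, 357/11, −592/11).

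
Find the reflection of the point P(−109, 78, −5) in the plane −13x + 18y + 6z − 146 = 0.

(21, -102, -65)

n = (−13, 18, 6), |n|² = 529, n·P − 146 = 2645, so t = 2645/529 = 5.
Foot F = P − 5·n = (−44, −12, −35); the reflection is 2F − P = (21, −102, −65).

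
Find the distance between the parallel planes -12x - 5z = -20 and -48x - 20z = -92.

3/13

Divide the second equation by 4 to match normals: -12x - 5z = -23.
With common normal n = (-12, 0, -5) (|n| = 13), the distance is |(-20) − (-23)|/|n| = 3/13.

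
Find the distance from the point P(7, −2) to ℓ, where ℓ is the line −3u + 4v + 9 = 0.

4

The normal to the line is n = (−3, 4) with |n| = 5.
|n·P − (-9)| = |-29 − (-9)| = 20, so the distance is 20/5 = 4.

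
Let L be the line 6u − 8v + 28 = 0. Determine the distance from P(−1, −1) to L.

3

d = |6·(-1) + (-8)·(-1) − (-28)| / √(36 + 64) = |30|/10 = 3.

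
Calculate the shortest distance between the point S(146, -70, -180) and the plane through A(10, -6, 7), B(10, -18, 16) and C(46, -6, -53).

AB = (0, -12, 9) and AC = (36, 0, -60), so a normal is n = AB × AC = (720, 324, 432).
Then n·(146, -70, -180) - 8280 = -3600.
|n| = √(518400 + 104976 + 186624) = 900, so the distance is |-3600|/900 = 4.

4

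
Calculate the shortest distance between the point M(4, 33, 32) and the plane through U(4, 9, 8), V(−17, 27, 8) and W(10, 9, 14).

UV = (−21, 18, 0) and UW = (6, 0, 6), so a normal is n = UV × UW = (108, 126, −108).
Then n·(4, 33, 32) − 702 = 432.
|n| = √(11664 + 15876 + 11664) = 198, so the distance is |432|/198 = 24/11.

24/11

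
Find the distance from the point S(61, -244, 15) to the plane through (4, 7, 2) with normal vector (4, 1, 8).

9

The plane has equation n·(r − (4, 7, 2)) = 0, i.e. n·r = 39.
Then n·(61, -244, 15) - 39 = 81.
|n| = √(16 + 1 + 64) = 9, so the distance is |81|/9 = 9.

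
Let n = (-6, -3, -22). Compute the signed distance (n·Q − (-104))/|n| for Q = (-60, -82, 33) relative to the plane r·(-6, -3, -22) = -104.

-16/23

n·Q − (-104) = -16.
|n| = 23, so the signed distance is -16/23.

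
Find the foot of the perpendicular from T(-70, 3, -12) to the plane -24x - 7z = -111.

(2, 3, 9)

The perpendicular from T has direction n = (-24, 0, -7): r = (-70, 3, -12) + μ(-24, 0, -7).
Substitute into the plane: n·(T + μn) = -111 gives 1764 + 625μ = -111, so μ = -3.
Foot = (-70, 3, -12) + (-3)·(-24, 0, -7) = (2, 3, 9).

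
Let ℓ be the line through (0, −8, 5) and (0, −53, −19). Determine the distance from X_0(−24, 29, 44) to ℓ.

√865

A direction vector is d = (0, −45, −24).
AP = (−24, 37, 39); AP·d = -2601, |AP|² = 3466, |d|² = 2601.
distance² = |AP|² − (AP·d)²/|d|² = 3466 − 6765201/2601 = 865, so the distance is √865.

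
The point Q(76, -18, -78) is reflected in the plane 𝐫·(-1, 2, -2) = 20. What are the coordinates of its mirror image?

(244/3, -86/3, -202/3)

With n = (-1, 2, -2), the signed offset is (n·Q − 20)/|n|² = 24/9 = 8/3.
Q' = Q − 2t·n = (76, -18, -78) − (16/3)·(-1, 2, -2) = (244/3, -86/3, -202/3).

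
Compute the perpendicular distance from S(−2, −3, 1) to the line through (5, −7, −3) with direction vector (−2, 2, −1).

Direction vector d = (−2, 2, −1).
AP = (−7, 4, 4), and AP × d = (−12, −15, −6).
|AP × d|² = 405 and |d|² = 9, so the distance is √(405/9) = √45 = 3√5.

3√5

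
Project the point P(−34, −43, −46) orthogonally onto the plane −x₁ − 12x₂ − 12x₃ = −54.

The perpendicular from P has direction n = (−1, −12, −12): r = (−34, −43, −46) + μ(−1, −12, −12).
Substitute into the plane: n·(P + μn) = -54 gives 1102 + 289μ = -54, so μ = -4.
Foot = (−34, −43, −46) + (-4)·(−1, −12, −12) = (−30, 5, 2).

(-30, 5, 2)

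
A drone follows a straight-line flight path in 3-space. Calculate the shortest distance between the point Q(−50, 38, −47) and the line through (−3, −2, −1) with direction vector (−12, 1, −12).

Direction vector d = (−12, 1, −12).
AP = (−47, 40, −46); AP·d = 1156, |AP|² = 5925, |d|² = 289.
distance² = |AP|² − (AP·d)²/|d|² = 5925 − 1336336/289 = 1301, so the distance is √1301.

√1301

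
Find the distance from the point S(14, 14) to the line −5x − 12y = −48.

The normal to the line is n = (−5, −12) with |n| = 13.
|n·S − (-48)| = |-238 − (-48)| = 190, so the distance is 190/13.

190/13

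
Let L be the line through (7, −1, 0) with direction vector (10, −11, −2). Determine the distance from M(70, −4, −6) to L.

3√221

Direction vector d = (10, −11, −2).
AP = (63, −3, −6); AP·d = 675, |AP|² = 4014, |d|² = 225.
distance² = |AP|² − (AP·d)²/|d|² = 4014 − 455625/225 = 1989, so the distance is 3√221.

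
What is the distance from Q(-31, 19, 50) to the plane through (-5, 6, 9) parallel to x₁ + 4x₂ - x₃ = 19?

Parallel planes share the normal n = (1, 4, -1); since (-5, 6, 9) lies on the plane, its equation is x₁ + 4x₂ - x₃ = 10.
n = (1, 4, -1); n·P − 10 = -15; |n| = 3√2; distance = 15/(3√2) = 5/√2.

5√2/2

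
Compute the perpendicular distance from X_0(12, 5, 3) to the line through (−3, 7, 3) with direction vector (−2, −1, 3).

√173

Direction vector d = (−2, −1, 3).
AP = (15, −2, 0), and AP × d = (−6, −45, −19).
|AP × d|² = 2422 and |d|² = 14, so the distance is √(2422/14) = √173.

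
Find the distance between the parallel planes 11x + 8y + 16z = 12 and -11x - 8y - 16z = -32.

20/21

Divide the second equation by -1 to match normals: 11x + 8y + 16z = 32.
With common normal n = (11, 8, 16) (|n| = 21), the distance is |12 − 32|/|n| = 20/21.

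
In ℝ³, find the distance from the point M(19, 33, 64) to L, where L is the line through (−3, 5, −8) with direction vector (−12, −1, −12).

2√457

Direction vector d = (−12, −1, −12).
AP = (22, 28, 72); AP·d = -1156, |AP|² = 6452, |d|² = 289.
distance² = |AP|² − (AP·d)²/|d|² = 6452 − 1336336/289 = 1828, so the distance is 2√457.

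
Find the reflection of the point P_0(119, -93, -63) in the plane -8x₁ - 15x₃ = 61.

With n = (-8, 0, -15), the signed offset is (n·P_0 − 61)/|n|² = -68/289 = -4/17.
P_0' = P_0 − 2t·n = (119, -93, -63) − (-8/17)·(-8, 0, -15) = (1959/17, -93, -1191/17).

(1959/17, -93, -1191/17)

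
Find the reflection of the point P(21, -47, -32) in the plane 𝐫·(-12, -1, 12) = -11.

With n = (-12, -1, 12), the signed offset is (n·P − (-11))/|n|² = -578/289 = -2.
P' = P − 2t·n = (21, -47, -32) − (-4)·(-12, -1, 12) = (-27, -51, 16).

(-27, -51, 16)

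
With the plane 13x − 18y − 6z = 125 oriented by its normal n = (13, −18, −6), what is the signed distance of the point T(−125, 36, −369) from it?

n·T − 125 = -184.
|n| = 23, so the signed distance is -184/23 = -8.

-8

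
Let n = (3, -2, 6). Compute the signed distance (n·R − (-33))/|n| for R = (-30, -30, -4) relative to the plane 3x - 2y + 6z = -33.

-3

n·R − (-33) = -21.
|n| = 7, so the signed distance is -21/7 = -3.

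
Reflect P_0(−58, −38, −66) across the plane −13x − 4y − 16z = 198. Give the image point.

(46, -6, 62)

With n = (−13, −4, −16), the signed offset is (n·P_0 − 198)/|n|² = 1764/441 = 4.
P_0' = P_0 − 2t·n = (−58, −38, −66) − 8·(−13, −4, −16) = (46, −6, 62).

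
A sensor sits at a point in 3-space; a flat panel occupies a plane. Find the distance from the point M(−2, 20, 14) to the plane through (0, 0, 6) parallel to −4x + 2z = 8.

12√5/5

Parallel planes share the normal n = (−4, 0, 2); since (0, 0, 6) lies on the plane, its equation is −4x + 2z = 12.
d = |(-4)·(-2) + 2·14 − 12| / √(16 + 0 + 4) = |24| / (2√5) = 12/√5.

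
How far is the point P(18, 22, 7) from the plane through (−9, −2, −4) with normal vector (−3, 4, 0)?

The plane has equation n·(r − (−9, −2, −4)) = 0, i.e. n·r = 19.
Then n·(18, 22, 7) − 19 = 15.
|n| = √(9 + 16 + 0) = 5, so the distance is |15|/5 = 3.

3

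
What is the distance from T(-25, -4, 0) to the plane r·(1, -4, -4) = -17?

8/√33

n = (1, -4, -4); n·P − (-17) = 8; |n| = √33; distance = 8/√33 = 8√33/33.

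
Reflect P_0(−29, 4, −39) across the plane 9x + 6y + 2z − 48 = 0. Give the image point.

With n = (9, 6, 2), the signed offset is (n·P_0 − 48)/|n|² = -363/121 = -3.
P_0' = P_0 − 2t·n = (−29, 4, −39) − (-6)·(9, 6, 2) = (25, 40, −27).

(25, 40, -27)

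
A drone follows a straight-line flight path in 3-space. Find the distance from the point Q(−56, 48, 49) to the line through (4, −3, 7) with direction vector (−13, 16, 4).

Direction vector d = (−13, 16, 4).
AP = (−60, 51, 42), and AP × d = (−468, −306, −297).
|AP × d|² = 400869 and |d|² = 441, so the distance is √(400869/441) = √909 = 3√101.

3√101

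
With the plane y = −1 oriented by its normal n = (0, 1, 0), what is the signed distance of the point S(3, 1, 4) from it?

2

n·S − (-1) = 2.
|n| = 1, so the signed distance is 2/1 = 2.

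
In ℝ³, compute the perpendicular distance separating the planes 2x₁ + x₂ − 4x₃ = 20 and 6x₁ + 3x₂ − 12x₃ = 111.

17√21/21

Divide the second equation by 3 to match normals: 2x₁ + x₂ − 4x₃ = 37.
With common normal n = (2, 1, −4) (|n| = √21), the distance is |20 − 37|/|n| = 17/√21.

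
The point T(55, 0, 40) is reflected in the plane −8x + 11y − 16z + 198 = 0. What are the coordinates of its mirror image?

(23, 44, -24)

n = (−8, 11, −16), |n|² = 441, n·T − (-198) = -882, so t = -882/441 = -2.
Foot F = T − (-2)·n = (39, 22, 8); the reflection is 2F − T = (23, 44, −24).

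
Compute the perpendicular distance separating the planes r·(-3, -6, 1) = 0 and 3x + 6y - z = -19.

Divide the second equation by -1 to match normals: -3x - 6y + z = 19.
Both planes have normal n = (-3, -6, 1), |n| = √46. Any point on the first plane is at distance |19 − 0|/|n| = 19/√46 from the second.

19√46/46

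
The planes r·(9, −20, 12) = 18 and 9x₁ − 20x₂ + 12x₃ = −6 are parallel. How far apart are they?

Both planes have normal n = (9, −20, 12), |n| = 25. Any point on the first plane is at distance |(-6) − 18|/|n| = 24/25 from the second.

24/25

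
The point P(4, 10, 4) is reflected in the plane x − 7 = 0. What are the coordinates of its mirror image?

n = (1, 0, 0), |n|² = 1, n·P − 7 = -3, so t = -3/1 = -3.
Foot F = P − (-3)·n = (7, 10, 4); the reflection is 2F − P = (10, 10, 4).

(10, 10, 4)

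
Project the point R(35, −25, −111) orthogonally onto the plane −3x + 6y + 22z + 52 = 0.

The perpendicular from R has direction n = (−3, 6, 22): r = (35, −25, −111) + t(−3, 6, 22).
Substitute into the plane: n·(R + tn) = -52 gives -2697 + 529t = -52, so t = 5.
Foot = (35, −25, −111) + 5·(−3, 6, 22) = (20, 5, −1).

(20, 5, -1)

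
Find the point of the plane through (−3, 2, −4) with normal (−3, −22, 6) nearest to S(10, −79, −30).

(19, -13, -48)

The perpendicular from S has direction n = (−3, −22, 6): r = (10, −79, −30) + μ(−3, −22, 6).
Substitute into the plane: n·(S + μn) = -59 gives 1528 + 529μ = -59, so μ = -3.
Foot = (10, −79, −30) + (-3)·(−3, −22, 6) = (19, −13, −48).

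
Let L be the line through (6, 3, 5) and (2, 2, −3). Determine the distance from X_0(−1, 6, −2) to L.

A direction vector is d = (−4, −1, −8).
AP = (−7, 3, −7); AP·d = 81, |AP|² = 107, |d|² = 81.
distance² = |AP|² − (AP·d)²/|d|² = 107 − 6561/81 = 26, so the distance is √26.

√26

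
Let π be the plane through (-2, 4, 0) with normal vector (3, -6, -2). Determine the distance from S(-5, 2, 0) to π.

3/7

The plane has equation n·(r − (-2, 4, 0)) = 0, i.e. n·r = -30.
n = (3, -6, -2); n·P − (-30) = 3; |n| = 7; distance = 3/7.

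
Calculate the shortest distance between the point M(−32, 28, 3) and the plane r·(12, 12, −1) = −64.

13/17

d = |12·(-32) + 12·28 + (-1)·3 − (-64)| / √(144 + 144 + 1) = |13| / 17 = 13/17.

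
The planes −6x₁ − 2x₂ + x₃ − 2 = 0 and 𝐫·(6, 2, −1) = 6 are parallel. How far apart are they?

Divide the second equation by -1 to match normals: −6x₁ − 2x₂ + x₃ = -6.
With common normal n = (−6, −2, 1) (|n| = √41), the distance is |2 − (-6)|/|n| = 8/√41 = 8√41/41.

8/√41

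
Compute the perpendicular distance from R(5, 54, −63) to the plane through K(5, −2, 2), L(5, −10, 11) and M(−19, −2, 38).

KL = (0, −8, 9) and KM = (−24, 0, 36), so a normal is n = KL × KM = (−288, −216, −192).
Then n·(5, 54, −63) − (−1392) = 384.
|n| = √(82944 + 46656 + 36864) = 408, so the distance is |384|/408 = 16/17.

16/17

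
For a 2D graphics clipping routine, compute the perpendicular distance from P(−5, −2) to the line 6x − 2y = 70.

24√10/5

The normal to the line is n = (6, −2) with |n| = 2√10.
|n·P − 70| = |-26 − 70| = 96, so the distance is 96/(2√10) = 48/√10.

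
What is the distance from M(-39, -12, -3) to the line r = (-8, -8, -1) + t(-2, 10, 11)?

Direction vector d = (-2, 10, 11).
AP = (-31, -4, -2), and AP × d = (-24, 345, -318).
|AP × d|² = 220725 and |d|² = 225, so the distance is √(220725/225) = √981 = 3√109.

3√109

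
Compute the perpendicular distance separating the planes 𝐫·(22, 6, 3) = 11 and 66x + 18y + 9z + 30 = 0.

Divide the second equation by 3 to match normals: 22x + 6y + 3z = -10.
With common normal n = (22, 6, 3) (|n| = 23), the distance is |11 − (-10)|/|n| = 21/23.

21/23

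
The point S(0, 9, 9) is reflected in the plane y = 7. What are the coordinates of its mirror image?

With n = (0, 1, 0), the signed offset is (n·S − 7)/|n|² = 2/1 = 2.
S' = S − 2t·n = (0, 9, 9) − 4·(0, 1, 0) = (0, 5, 9).

(0, 5, 9)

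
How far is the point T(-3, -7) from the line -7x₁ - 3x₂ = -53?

The normal to the line is n = (-7, -3) with |n| = √58.
|n·T − (-53)| = |42 − (-53)| = 95, so the distance is 95/√58.

95/√58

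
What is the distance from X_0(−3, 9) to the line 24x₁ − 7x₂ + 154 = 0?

d = |24·(-3) + (-7)·9 − (-154)| / √(576 + 49) = |19|/25 = 19/25.

19/25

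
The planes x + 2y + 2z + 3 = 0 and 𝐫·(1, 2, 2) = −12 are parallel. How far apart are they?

3

With common normal n = (1, 2, 2) (|n| = 3), the distance is |(-3) − (-12)|/|n| = 9/3 = 3.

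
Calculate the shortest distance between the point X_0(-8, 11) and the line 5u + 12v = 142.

50/13

d = |5·(-8) + 12·11 − 142| / √(25 + 144) = |-50|/13 = 50/13.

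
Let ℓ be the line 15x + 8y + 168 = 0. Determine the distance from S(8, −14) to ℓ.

The normal to the line is n = (15, 8) with |n| = 17.
|n·S − (-168)| = |8 − (-168)| = 176, so the distance is 176/17.

176/17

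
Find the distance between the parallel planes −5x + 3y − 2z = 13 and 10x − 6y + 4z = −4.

Divide the second equation by -2 to match normals: −5x + 3y − 2z = 2.
Both planes have normal n = (−5, 3, −2), |n| = √38. Any point on the first plane is at distance |2 − 13|/|n| = 11/√38 = 11√38/38 from the second.

11/√38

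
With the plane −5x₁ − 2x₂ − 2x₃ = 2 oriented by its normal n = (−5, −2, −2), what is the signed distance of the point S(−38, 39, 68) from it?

n·S − 2 = -26.
|n| = √33, so the signed distance is -26/√33.

-26/√33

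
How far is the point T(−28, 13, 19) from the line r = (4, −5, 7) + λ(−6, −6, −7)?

2√373

Direction vector d = (−6, −6, −7).
AP = (−32, 18, 12), and AP × d = (−54, −296, 300).
|AP × d|² = 180532 and |d|² = 121, so the distance is √(180532/121) = √1492 = 2√373.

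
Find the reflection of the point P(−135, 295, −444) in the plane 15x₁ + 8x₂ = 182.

n = (15, 8, 0), |n|² = 289, n·P − 182 = 153, so t = 153/289 = 9/17.
Foot F = P − (9/17)·n = (−2430/17, 4943/17, −444); the reflection is 2F − P = (−2565/17, 4871/17, −444).

(-2565/17, 4871/17, -444)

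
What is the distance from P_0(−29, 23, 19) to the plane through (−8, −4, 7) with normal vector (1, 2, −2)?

The plane has equation n·(r − (−8, −4, 7)) = 0, i.e. n·r = -30.
Then n·(−29, 23, 19) − (−30) = 9.
|n| = √(1 + 4 + 4) = 3, so the distance is |9|/3 = 3.

3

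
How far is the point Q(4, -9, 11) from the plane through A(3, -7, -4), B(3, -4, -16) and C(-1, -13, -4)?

AB = (0, 3, -12) and AC = (-4, -6, 0), so a normal is n = AB × AC = (-72, 48, 12).
n = (-72, 48, 12); n·P − (-600) = 12; |n| = 12√53; distance = 12/(12√53) = √53/53.

√53/53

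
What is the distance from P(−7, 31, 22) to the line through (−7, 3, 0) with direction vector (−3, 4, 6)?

2√73

Direction vector d = (−3, 4, 6).
AP = (0, 28, 22), and AP × d = (80, −66, 84).
|AP × d|² = 17812 and |d|² = 61, so the distance is √(17812/61) = √292 = 2√73.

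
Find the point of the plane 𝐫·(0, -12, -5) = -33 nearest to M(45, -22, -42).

(45, 14, -27)

The perpendicular from M has direction n = (0, -12, -5): r = (45, -22, -42) + μ(0, -12, -5).
Substitute into the plane: n·(M + μn) = -33 gives 474 + 169μ = -33, so μ = -3.
Foot = (45, -22, -42) + (-3)·(0, -12, -5) = (45, 14, -27).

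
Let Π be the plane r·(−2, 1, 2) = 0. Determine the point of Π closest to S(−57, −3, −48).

n = (−2, 1, 2), |n|² = 9, and n·S − 0 = 15.
t = 15/9 = 5/3, so the foot is S − t·n = (−57, −3, −48) − (5/3)·(−2, 1, 2) = (−161/3, −14/3, −154/3).

(-161/3, -14/3, -154/3)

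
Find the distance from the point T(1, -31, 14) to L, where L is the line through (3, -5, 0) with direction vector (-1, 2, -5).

Direction vector d = (-1, 2, -5).
AP = (-2, -26, 14), and AP × d = (102, -24, -30).
|AP × d|² = 11880 and |d|² = 30, so the distance is √(11880/30) = √396 = 6√11.

6√11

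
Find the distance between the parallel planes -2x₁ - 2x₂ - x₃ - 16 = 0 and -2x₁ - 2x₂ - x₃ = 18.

With common normal n = (-2, -2, -1) (|n| = 3), the distance is |16 − 18|/|n| = 2/3.

2/3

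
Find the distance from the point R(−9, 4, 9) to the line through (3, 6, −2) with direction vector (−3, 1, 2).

Direction vector d = (−3, 1, 2).
AP = (−12, −2, 11); AP·d = 56, |AP|² = 269, |d|² = 14.
distance² = |AP|² − (AP·d)²/|d|² = 269 − 3136/14 = 45, so the distance is 3√5.

3√5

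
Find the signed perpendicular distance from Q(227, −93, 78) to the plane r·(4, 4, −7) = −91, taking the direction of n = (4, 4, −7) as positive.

n·Q − (-91) = 81.
|n| = 9, so the signed distance is 81/9 = 9.

9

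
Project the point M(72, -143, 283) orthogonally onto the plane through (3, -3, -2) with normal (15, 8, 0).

(1299/17, -2391/17, 283)

n = (15, 8, 0), |n|² = 289, and n·M − 21 = -85.
t = -85/289 = -5/17, so the foot is M − t·n = (72, -143, 283) − (-5/17)·(15, 8, 0) = (1299/17, -2391/17, 283).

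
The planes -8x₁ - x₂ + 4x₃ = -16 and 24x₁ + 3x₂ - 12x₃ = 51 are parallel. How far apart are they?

1/9

Divide the second equation by -3 to match normals: -8x₁ - x₂ + 4x₃ = -17.
With common normal n = (-8, -1, 4) (|n| = 9), the distance is |(-16) − (-17)|/|n| = 1/9.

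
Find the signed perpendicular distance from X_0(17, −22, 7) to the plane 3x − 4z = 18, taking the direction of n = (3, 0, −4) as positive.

n·X_0 − 18 = 5.
|n| = 5, so the signed distance is 5/5 = 1.

1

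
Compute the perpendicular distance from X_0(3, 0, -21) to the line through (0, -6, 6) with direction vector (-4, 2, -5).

Direction vector d = (-4, 2, -5).
AP = (3, 6, -27); AP·d = 135, |AP|² = 774, |d|² = 45.
distance² = |AP|² − (AP·d)²/|d|² = 774 − 18225/45 = 369, so the distance is 3√41.

3√41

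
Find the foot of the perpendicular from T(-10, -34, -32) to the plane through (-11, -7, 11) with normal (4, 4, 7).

The perpendicular from T has direction n = (4, 4, 7): r = (-10, -34, -32) + t(4, 4, 7).
Substitute into the plane: n·(T + tn) = 5 gives -400 + 81t = 5, so t = 5.
Foot = (-10, -34, -32) + 5·(4, 4, 7) = (10, -14, 3).

(10, -14, 3)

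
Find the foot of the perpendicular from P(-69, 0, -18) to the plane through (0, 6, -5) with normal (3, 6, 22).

n = (3, 6, 22), |n|² = 529, and n·P − (-74) = -529.
t = -529/529 = -1, so the foot is P − t·n = (-69, 0, -18) − (-1)·(3, 6, 22) = (-66, 6, 4).

(-66, 6, 4)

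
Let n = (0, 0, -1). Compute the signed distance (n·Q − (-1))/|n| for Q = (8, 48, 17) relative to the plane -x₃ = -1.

n·Q − (-1) = -16.
|n| = 1, so the signed distance is -16/1 = -16.

-16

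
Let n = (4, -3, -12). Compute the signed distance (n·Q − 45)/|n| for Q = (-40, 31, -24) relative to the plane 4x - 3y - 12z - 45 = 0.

n·Q − 45 = -10.
|n| = 13, so the signed distance is -10/13.

-10/13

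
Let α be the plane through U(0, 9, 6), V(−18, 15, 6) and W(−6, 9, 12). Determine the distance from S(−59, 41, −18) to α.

13√11/11

UV = (−18, 6, 0) and UW = (−6, 0, 6), so a normal is n = UV × UW = (36, 108, 36).
Then n·(−59, 41, −18) − 1188 = 468.
|n| = √(1296 + 11664 + 1296) = 36√11, so the distance is |468|/(36√11) = 13/√11.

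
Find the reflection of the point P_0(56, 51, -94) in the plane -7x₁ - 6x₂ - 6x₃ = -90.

With n = (-7, -6, -6), the signed offset is (n·P_0 − (-90))/|n|² = -44/121 = -4/11.
P_0' = P_0 − 2t·n = (56, 51, -94) − (-8/11)·(-7, -6, -6) = (560/11, 513/11, -1082/11).

(560/11, 513/11, -1082/11)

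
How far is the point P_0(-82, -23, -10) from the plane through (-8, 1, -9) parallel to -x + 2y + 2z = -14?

8

Parallel planes share the normal n = (-1, 2, 2); since (-8, 1, -9) lies on the plane, its equation is -x + 2y + 2z = -8.
n = (-1, 2, 2); n·P − (-8) = 24; |n| = 3; distance = 24/3 = 8.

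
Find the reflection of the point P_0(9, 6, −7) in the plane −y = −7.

With n = (0, −1, 0), the signed offset is (n·P_0 − (-7))/|n|² = 1/1 = 1.
P_0' = P_0 − 2t·n = (9, 6, −7) − 2·(0, −1, 0) = (9, 8, −7).

(9, 8, -7)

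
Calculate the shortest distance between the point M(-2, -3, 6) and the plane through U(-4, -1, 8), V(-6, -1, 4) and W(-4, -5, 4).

2√6/3

UV = (-2, 0, -4) and UW = (0, -4, -4), so a normal is n = UV × UW = (-16, -8, 8).
Then n·(-2, -3, 6) - 136 = -32.
|n| = √(256 + 64 + 64) = 8√6, so the distance is |-32|/(8√6) = 4/√6.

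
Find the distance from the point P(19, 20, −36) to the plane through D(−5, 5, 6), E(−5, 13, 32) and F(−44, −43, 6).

DE = (0, 8, 26) and DF = (−39, −48, 0), so a normal is n = DE × DF = (1248, −1014, 312).
Then n·(19, 20, −36) − (−9438) = 1638.
|n| = √(1557504 + 1028196 + 97344) = 1638, so the distance is |1638|/1638 = 1.

1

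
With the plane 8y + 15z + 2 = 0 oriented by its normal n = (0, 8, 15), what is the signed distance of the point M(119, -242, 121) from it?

-7

n·M − (-2) = -119.
|n| = 17, so the signed distance is -119/17 = -7.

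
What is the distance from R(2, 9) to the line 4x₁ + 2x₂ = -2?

d = |4·2 + 2·9 − (-2)| / √(16 + 4) = |28|/(2√5) = 14/√5.

14/√5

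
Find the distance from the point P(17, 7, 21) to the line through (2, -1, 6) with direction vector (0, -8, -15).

Direction vector d = (0, -8, -15).
AP = (15, 8, 15); AP·d = -289, |AP|² = 514, |d|² = 289.
distance² = |AP|² − (AP·d)²/|d|² = 514 − 83521/289 = 225, so the distance is 15.

15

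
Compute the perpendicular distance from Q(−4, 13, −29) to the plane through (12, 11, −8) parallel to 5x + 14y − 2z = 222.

Parallel planes share the normal n = (5, 14, −2); since (12, 11, −8) lies on the plane, its equation is 5x + 14y − 2z = 230.
n = (5, 14, −2); n·P − 230 = -10; |n| = 15; distance = 10/15 = 2/3.

2/3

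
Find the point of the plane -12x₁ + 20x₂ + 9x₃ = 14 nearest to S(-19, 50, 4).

(5, 10, -14)

n = (-12, 20, 9), |n|² = 625, and n·S − 14 = 1250.
t = 1250/625 = 2, so the foot is S − t·n = (-19, 50, 4) − 2·(-12, 20, 9) = (5, 10, -14).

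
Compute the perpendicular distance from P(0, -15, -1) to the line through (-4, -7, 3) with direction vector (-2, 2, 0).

Direction vector d = (-2, 2, 0).
AP = (4, -8, -4), and AP × d = (8, 8, -8).
|AP × d|² = 192 and |d|² = 8, so the distance is √(192/8) = √24 = 2√6.

2√6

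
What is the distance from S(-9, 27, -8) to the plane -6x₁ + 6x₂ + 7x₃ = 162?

2/11

Normal vector n = (-6, 6, 7), and n·(-9, 27, -8) - 162 = -2.
|n| = √(36 + 36 + 49) = 11, so the distance is |-2|/11 = 2/11.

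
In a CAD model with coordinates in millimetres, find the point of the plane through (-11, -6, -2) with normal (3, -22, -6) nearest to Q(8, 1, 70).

The perpendicular from Q has direction n = (3, -22, -6): r = (8, 1, 70) + μ(3, -22, -6).
Substitute into the plane: n·(Q + μn) = 111 gives -418 + 529μ = 111, so μ = 1.
Foot = (8, 1, 70) + 1·(3, -22, -6) = (11, -21, 64).

(11, -21, 64)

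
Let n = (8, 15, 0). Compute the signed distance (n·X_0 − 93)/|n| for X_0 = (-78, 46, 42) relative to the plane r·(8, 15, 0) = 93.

n·X_0 − 93 = -27.
|n| = 17, so the signed distance is -27/17.

-27/17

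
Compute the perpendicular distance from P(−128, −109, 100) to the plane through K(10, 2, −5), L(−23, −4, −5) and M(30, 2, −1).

7

KL = (−33, −6, 0) and KM = (20, 0, 4), so a normal is n = KL × KM = (−24, 132, 120).
Then n·(−128, −109, 100) − (−576) = 1260.
|n| = √(576 + 17424 + 14400) = 180, so the distance is |1260|/180 = 7.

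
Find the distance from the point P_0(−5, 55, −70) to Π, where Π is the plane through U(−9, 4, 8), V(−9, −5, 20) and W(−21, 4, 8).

6

UV = (0, −9, 12) and UW = (−12, 0, 0), so a normal is n = UV × UW = (0, −144, −108).
Then n·(−5, 55, −70) − (−1440) = 1080.
|n| = √(0 + 20736 + 11664) = 180, so the distance is |1080|/180 = 6.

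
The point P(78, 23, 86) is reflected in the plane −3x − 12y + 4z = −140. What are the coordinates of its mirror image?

With n = (−3, −12, 4), the signed offset is (n·P − (-140))/|n|² = -26/169 = -2/13.
P' = P − 2t·n = (78, 23, 86) − (-4/13)·(−3, −12, 4) = (1002/13, 251/13, 1134/13).

(1002/13, 251/13, 1134/13)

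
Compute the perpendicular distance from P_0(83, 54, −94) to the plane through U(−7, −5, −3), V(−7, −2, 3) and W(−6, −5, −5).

UV = (0, 3, 6) and UW = (1, 0, −2), so a normal is n = UV × UW = (−6, 6, −3).
d = |(-6)·83 + 6·54 + (-3)·(-94) − 21| / √(36 + 36 + 9) = |87| / 9 = 29/3.

29/3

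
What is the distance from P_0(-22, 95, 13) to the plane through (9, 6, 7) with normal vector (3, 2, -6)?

The plane has equation n·(r − (9, 6, 7)) = 0, i.e. n·r = -3.
Then n·(-22, 95, 13) - (-3) = 49.
|n| = √(9 + 4 + 36) = 7, so the distance is |49|/7 = 7.

7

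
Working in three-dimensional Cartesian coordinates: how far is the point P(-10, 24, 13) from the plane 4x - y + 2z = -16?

22√21/21

Normal vector n = (4, -1, 2), and n·(-10, 24, 13) - (-16) = -22.
|n| = √(16 + 1 + 4) = √21, so the distance is |-22|/√21 = 22√21/21.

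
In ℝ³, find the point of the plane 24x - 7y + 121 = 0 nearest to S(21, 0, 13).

(-3, 7, 13)

The perpendicular from S has direction n = (24, -7, 0): r = (21, 0, 13) + μ(24, -7, 0).
Substitute into the plane: n·(S + μn) = -121 gives 504 + 625μ = -121, so μ = -1.
Foot = (21, 0, 13) + (-1)·(24, -7, 0) = (-3, 7, 13).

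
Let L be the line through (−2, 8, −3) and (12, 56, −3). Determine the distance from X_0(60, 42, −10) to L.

A direction vector is d = (14, 48, 0).
AP = (62, 34, −7); AP·d = 2500, |AP|² = 5049, |d|² = 2500.
distance² = |AP|² − (AP·d)²/|d|² = 5049 − 6250000/2500 = 2549, so the distance is √2549.

√2549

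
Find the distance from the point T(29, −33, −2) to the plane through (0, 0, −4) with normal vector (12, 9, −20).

11/25

The plane has equation n·(r − (0, 0, −4)) = 0, i.e. n·r = 80.
Then n·(29, −33, −2) − 80 = 11.
|n| = √(144 + 81 + 400) = 25, so the distance is |11|/25 = 11/25.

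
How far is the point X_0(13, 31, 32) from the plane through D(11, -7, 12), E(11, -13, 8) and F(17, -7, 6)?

DE = (0, -6, -4) and DF = (6, 0, -6), so a normal is n = DE × DF = (36, -24, 36).
Then n·(13, 31, 32) - 996 = -120.
|n| = √(1296 + 576 + 1296) = 12√22, so the distance is |-120|/(12√22) = 5√22/11.

5√22/11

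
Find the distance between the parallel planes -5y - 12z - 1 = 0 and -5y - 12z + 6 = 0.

With common normal n = (0, -5, -12) (|n| = 13), the distance is |1 − (-6)|/|n| = 7/13.

7/13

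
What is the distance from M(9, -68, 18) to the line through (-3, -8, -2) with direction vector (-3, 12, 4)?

12√10

Direction vector d = (-3, 12, 4).
AP = (12, -60, 20); AP·d = -676, |AP|² = 4144, |d|² = 169.
distance² = |AP|² − (AP·d)²/|d|² = 4144 − 456976/169 = 1440, so the distance is 12√10.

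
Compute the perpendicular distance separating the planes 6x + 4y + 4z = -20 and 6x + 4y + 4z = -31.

Both planes have normal n = (6, 4, 4), |n| = 2√17. Any point on the first plane is at distance |(-31) − (-20)|/|n| = 11/(2√17) from the second.

11/(2√17)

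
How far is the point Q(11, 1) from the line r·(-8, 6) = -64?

d = |(-8)·11 + 6·1 − (-64)| / √(64 + 36) = |-18|/10 = 9/5.

9/5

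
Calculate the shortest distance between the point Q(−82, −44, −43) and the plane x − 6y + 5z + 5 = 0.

14√62/31

Normal vector n = (1, −6, 5), and n·(−82, −44, −43) − (−5) = −28.
|n| = √(1 + 36 + 25) = √62, so the distance is |-28|/√62 = 14√62/31.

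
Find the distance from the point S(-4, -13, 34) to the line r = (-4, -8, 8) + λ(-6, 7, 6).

Direction vector d = (-6, 7, 6).
AP = (0, -5, 26); AP·d = 121, |AP|² = 701, |d|² = 121.
distance² = |AP|² − (AP·d)²/|d|² = 701 − 14641/121 = 580, so the distance is 2√145.

2√145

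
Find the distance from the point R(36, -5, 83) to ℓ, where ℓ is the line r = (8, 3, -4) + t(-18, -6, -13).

Direction vector d = (-18, -6, -13).
AP = (28, -8, 87), and AP × d = (626, -1202, -312).
|AP × d|² = 1934024 and |d|² = 529, so the distance is √(1934024/529) = √3656 = 2√914.

2√914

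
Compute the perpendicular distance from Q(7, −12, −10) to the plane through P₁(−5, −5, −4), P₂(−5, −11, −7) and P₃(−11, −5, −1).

7/√6

P₁P₂ = (0, −6, −3) and P₁P₃ = (−6, 0, 3), so a normal is n = P₁P₂ × P₁P₃ = (−18, 18, −36).
n = (−18, 18, −36); n·P − 144 = -126; |n| = 18√6; distance = 126/(18√6) = 7/√6.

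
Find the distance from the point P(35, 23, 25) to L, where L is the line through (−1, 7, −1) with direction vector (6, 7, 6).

2√73

Direction vector d = (6, 7, 6).
AP = (36, 16, 26), and AP × d = (−86, −60, 156).
|AP × d|² = 35332 and |d|² = 121, so the distance is √(35332/121) = √292 = 2√73.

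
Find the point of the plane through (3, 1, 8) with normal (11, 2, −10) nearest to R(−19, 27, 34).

The perpendicular from R has direction n = (11, 2, −10): r = (−19, 27, 34) + t(11, 2, −10).
Substitute into the plane: n·(R + tn) = -45 gives -495 + 225t = -45, so t = 2.
Foot = (−19, 27, 34) + 2·(11, 2, −10) = (3, 31, 14).

(3, 31, 14)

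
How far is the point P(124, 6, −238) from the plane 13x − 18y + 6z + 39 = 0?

n = (13, −18, 6); n·P − (-39) = 115; |n| = 23; distance = 115/23 = 5.

5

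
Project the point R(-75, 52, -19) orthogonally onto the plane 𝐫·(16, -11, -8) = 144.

The perpendicular from R has direction n = (16, -11, -8): r = (-75, 52, -19) + μ(16, -11, -8).
Substitute into the plane: n·(R + μn) = 144 gives -1620 + 441μ = 144, so μ = 4.
Foot = (-75, 52, -19) + 4·(16, -11, -8) = (-11, 8, -51).

(-11, 8, -51)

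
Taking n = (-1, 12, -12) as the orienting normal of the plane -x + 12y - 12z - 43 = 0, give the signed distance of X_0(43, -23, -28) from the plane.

n·X_0 − 43 = -26.
|n| = 17, so the signed distance is -26/17.

-26/17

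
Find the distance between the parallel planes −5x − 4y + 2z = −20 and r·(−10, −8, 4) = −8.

Divide the second equation by 2 to match normals: −5x − 4y + 2z = -4.
With common normal n = (−5, −4, 2) (|n| = 3√5), the distance is |(-20) − (-4)|/|n| = 16/(3√5) = 16√5/15.

16√5/15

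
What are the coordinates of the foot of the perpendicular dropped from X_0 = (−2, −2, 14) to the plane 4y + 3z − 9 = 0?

n = (0, 4, 3), |n|² = 25, and n·X_0 − 9 = 25.
t = 25/25 = 1, so the foot is X_0 − t·n = (−2, −2, 14) − 1·(0, 4, 3) = (−2, −6, 11).

(-2, -6, 11)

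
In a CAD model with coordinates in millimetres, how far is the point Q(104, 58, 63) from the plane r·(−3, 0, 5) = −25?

14√34/17

Normal vector n = (−3, 0, 5), and n·(104, 58, 63) − (−25) = 28.
|n| = √(9 + 0 + 25) = √34, so the distance is |28|/√34 = 14√34/17.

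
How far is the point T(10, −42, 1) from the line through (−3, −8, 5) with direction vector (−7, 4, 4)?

Direction vector d = (−7, 4, 4).
AP = (13, −34, −4); AP·d = -243, |AP|² = 1341, |d|² = 81.
distance² = |AP|² − (AP·d)²/|d|² = 1341 − 59049/81 = 612, so the distance is 6√17.

6√17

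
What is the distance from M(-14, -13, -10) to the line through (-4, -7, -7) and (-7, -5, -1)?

√145

A direction vector is d = (-3, 2, 6).
AP = (-10, -6, -3), and AP × d = (-30, 69, -38).
|AP × d|² = 7105 and |d|² = 49, so the distance is √(7105/49) = √145.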